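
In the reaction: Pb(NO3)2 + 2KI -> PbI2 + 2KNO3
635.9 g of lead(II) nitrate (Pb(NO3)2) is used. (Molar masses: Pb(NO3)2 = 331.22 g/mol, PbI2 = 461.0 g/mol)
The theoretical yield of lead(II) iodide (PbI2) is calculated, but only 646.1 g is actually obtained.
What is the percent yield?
Moles of Pb(NO3)2 = 635.9 g ÷ 331.22 g/mol = 1.91987 mol
Mole ratio: 1 mol PbI2 / 1 mol Pb(NO3)2
Moles of PbI2 = 1.91987 × (1/1) = 1.91987 mol
Theoretical yield = 1.91987 mol × 461.0 g/mol = 885.06 g
Actual yield = 646.1 g
Percent yield = (646.1 / 885.06) × 100% = 73.0%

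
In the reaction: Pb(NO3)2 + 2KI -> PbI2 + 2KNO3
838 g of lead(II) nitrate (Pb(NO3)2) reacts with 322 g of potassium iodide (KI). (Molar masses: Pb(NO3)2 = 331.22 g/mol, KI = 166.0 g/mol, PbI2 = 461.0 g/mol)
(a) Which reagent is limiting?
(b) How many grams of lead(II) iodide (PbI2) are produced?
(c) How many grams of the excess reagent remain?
(a) KI, (b) 447.1 g, (c) 516.8 g

Moles of Pb(NO3)2 = 838 g ÷ 331.22 g/mol = 2.53004 mol
Moles of KI = 322 g ÷ 166.0 g/mol = 1.93976 mol
Moles ÷ coefficient: Pb(NO3)2: 2.53004/1 = 2.53, KI: 1.93976/2 = 0.9699
(a) KI has the smaller value, so KI is the limiting reagent.
(b) Moles of PbI2 = 1.93976 mol KI × (1/2) = 0.96988 mol; mass = 0.96988 mol × 461.0 g/mol = 447.1 g
(c) Pb(NO3)2 consumed = 1.93976 × (1/2) = 0.96988 mol; remaining = 2.53004 − 0.96988 = 1.56016 mol; mass = 1.56016 mol × 331.22 g/mol = 516.8 g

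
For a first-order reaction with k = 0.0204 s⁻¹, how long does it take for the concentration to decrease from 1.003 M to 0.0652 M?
133.98 s

From ln[A] = ln[A]₀ - k·t: t = ln([A]₀/[A])/k = ln(1.003/0.0652)/0.0204 = ln(15.3834)/0.0204 = 2.7333/0.0204 = 133.98 s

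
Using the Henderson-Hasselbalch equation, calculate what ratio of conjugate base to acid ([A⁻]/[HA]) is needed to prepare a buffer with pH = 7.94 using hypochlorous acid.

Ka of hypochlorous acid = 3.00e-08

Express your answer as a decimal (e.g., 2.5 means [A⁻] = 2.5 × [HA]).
[A⁻]/[HA] = 2.613

pKa = −log(3.00e-08) = 7.5229. pH = pKa + log([A⁻]/[HA]). 7.94 = 7.5229 + log(ratio). log(ratio) = 7.94 − 7.5229 = 0.4171. ratio = 10^(0.4171) = 2.613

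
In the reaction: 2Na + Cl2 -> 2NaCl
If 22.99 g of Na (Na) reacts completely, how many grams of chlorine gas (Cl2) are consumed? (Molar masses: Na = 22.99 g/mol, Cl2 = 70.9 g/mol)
Moles of Na = 22.99 g ÷ 22.99 g/mol = 1 mol
Mole ratio: 1 mol Cl2 / 2 mol Na
Moles of Cl2 = 1 × (1/2) = 0.5 mol
Mass of Cl2 = 0.5 mol × 70.9 g/mol = 35.45 g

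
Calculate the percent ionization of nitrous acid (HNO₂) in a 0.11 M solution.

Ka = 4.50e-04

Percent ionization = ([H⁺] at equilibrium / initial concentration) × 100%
Percent ionization = 6.19%

Let x = [H⁺]. Ka = x²/(C - x) ⇒ x² + (4.50e-04)x - (4.50e-04)(0.11) = 0. x = 6.8142e-03. Percent = (6.8142e-03/0.11) × 100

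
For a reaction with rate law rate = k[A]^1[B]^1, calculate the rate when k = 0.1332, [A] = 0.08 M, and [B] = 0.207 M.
0.002206 M/s

rate = k·[A]^1·[B]^1 = 0.1332·(0.08)^1·(0.207)^1 = 0.1332·0.08·0.207 = 0.002206 M/s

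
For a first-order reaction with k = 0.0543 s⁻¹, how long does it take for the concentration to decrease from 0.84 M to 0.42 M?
12.77 s

From ln[A] = ln[A]₀ - k·t: t = ln([A]₀/[A])/k = ln(0.84/0.42)/0.0543 = ln(2.0000)/0.0543 = 0.6931/0.0543 = 12.77 s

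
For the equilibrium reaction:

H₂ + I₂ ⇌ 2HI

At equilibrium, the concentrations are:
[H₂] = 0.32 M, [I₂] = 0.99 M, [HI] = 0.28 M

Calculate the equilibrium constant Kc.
K_c = 0.2475

Kc = ([HI]^2) / ([H₂] × [I₂])
   = ((0.28)^2) / ((0.32)·(0.99))
   = 0.0784 / 0.3168 = 0.2475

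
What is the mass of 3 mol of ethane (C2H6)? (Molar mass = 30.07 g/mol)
Mass = 3 mol × 30.07 g/mol = 90.21 g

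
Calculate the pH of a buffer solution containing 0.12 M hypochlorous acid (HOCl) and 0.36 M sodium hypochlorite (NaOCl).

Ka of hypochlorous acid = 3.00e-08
pH = 8.00

pKa = -log(3.00e-08) = 7.52. pH = pKa + log([A⁻]/[HA]) = 7.52 + log(0.36/0.12)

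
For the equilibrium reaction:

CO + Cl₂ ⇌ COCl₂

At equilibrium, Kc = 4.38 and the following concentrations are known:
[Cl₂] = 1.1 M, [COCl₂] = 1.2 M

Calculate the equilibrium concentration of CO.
[CO] = 0.2491 M

Kc = ([COCl₂]) / ([CO] × [Cl₂]) = 4.38
[CO]^1 = (product terms)/(Kc · other reactant terms) = 1.2 / (4.38 · 1.1) = 0.24907
[CO] = 0.2491 M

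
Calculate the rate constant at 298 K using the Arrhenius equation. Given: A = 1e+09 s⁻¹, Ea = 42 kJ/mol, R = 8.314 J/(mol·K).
4.34e+01 s⁻¹

k = A·exp(-Ea/(R·T)) = 1e+09·exp(-42000/(8.314·298)) = 1e+09·exp(-16.9521) = 1e+09·4.3432e-08 = 4.34e+01 s⁻¹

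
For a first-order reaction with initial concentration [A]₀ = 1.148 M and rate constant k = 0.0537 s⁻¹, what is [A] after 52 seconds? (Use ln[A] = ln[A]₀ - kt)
0.0703 M

ln[A] = ln[A]₀ - k·t = ln(1.148) - (0.0537)·(52) = 0.1380 - 2.7924 = -2.6544
[A] = e^(-2.6544) = 0.0703 M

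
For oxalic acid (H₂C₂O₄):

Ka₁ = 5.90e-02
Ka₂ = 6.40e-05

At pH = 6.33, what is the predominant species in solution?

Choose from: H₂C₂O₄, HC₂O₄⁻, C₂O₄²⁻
C₂O₄²⁻

pKa1 = 1.23, pKa2 = 4.19. Each pKa is the crossover between adjacent species; pH = 6.33 lies in the region where C₂O₄²⁻ predominates.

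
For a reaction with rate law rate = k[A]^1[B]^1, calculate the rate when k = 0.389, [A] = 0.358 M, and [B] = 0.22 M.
0.03064 M/s

rate = k·[A]^1·[B]^1 = 0.389·(0.358)^1·(0.22)^1 = 0.389·0.358·0.22 = 0.03064 M/s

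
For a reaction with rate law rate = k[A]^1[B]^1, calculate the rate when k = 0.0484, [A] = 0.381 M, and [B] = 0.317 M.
0.005846 M/s

rate = k·[A]^1·[B]^1 = 0.0484·(0.381)^1·(0.317)^1 = 0.0484·0.381·0.317 = 0.005846 M/s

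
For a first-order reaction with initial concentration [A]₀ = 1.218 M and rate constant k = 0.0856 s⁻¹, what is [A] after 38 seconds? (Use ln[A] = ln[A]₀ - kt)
0.0471 M

ln[A] = ln[A]₀ - k·t = ln(1.218) - (0.0856)·(38) = 0.1972 - 3.2528 = -3.0556
[A] = e^(-3.0556) = 0.0471 M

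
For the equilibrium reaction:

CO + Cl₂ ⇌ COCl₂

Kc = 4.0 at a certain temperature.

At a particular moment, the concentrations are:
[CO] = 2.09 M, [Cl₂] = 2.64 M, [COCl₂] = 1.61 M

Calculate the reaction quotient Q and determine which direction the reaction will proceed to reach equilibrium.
Q = 0.292, Q < K, reaction proceeds forward (toward products)

Q = ([COCl₂]) / ([CO] × [Cl₂])
  = ((1.61)) / ((2.09)·(2.64)) = 1.61/5.5176 = 0.2918
Since Q = 0.2918 < Kc = 4.0, the reaction proceeds forward (toward products) to reach equilibrium.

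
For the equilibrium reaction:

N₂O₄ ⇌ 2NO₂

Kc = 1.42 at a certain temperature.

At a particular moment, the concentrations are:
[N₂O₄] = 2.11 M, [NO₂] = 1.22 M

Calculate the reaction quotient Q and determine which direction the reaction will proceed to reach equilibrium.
Q = 0.705, Q < K, reaction proceeds forward (toward products)

Q = ([NO₂]^2) / ([N₂O₄])
  = ((1.22)^2) / ((2.11)) = 1.4884/2.11 = 0.7054
Since Q = 0.7054 < Kc = 1.42, the reaction proceeds forward (toward products) to reach equilibrium.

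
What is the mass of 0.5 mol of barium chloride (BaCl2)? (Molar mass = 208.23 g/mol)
Mass = 0.5 mol × 208.23 g/mol = 104.1 g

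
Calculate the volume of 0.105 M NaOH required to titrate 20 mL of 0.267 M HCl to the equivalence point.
V_{base} = 50.9 mL

At equivalence: moles acid = moles base.
moles HCl = 0.267 M × 0.02 L = 0.00534 mol
V_NaOH = 0.00534 mol ÷ 0.105 M = 0.05086 L = 50.9 mL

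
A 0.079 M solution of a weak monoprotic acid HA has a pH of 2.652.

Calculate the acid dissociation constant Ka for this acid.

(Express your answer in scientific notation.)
K_a = 6.47e-05

[H⁺] = 10^(−pH) = 10^(−2.652) = 2.228e-03 M. For HA ⇌ H⁺ + A⁻, Ka = x²/(C − x) = (2.228e-03)²/(0.079 − 2.228e-03) = 6.47e-05.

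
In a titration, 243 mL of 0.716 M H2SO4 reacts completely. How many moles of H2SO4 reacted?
Moles = Molarity × Volume (L)
Moles = 0.716 M × 0.243 L = 0.174 mol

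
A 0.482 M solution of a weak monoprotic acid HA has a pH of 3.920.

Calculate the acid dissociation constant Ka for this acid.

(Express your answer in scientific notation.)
K_a = 3.00e-08

[H⁺] = 10^(−pH) = 10^(−3.920) = 1.202e-04 M. For HA ⇌ H⁺ + A⁻, Ka = x²/(C − x) = (1.202e-04)²/(0.482 − 1.202e-04) = 3.00e-08.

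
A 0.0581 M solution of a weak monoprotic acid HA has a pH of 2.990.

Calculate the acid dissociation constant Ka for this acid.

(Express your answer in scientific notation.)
K_a = 1.83e-05

[H⁺] = 10^(−pH) = 10^(−2.990) = 1.023e-03 M. For HA ⇌ H⁺ + A⁻, Ka = x²/(C − x) = (1.023e-03)²/(0.0581 − 1.023e-03) = 1.83e-05.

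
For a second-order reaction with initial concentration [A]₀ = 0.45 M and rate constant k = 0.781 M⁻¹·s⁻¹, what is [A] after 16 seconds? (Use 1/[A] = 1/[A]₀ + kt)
0.0679 M

1/[A] = 1/[A]₀ + k·t = 1/0.45 + (0.781)·(16) = 2.2222 + 12.4960 = 14.7182
[A] = 1/14.7182 = 0.0679 M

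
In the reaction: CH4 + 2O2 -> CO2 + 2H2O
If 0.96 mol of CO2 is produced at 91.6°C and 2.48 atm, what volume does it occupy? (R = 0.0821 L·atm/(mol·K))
T = 91.6°C + 273.15 = 364.75 K
V = nRT/P = (0.96 × 0.0821 × 364.75) / 2.48
V = 11.59 L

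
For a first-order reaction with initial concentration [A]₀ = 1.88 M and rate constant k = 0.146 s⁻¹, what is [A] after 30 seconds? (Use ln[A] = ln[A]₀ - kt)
0.0235 M

ln[A] = ln[A]₀ - k·t = ln(1.88) - (0.146)·(30) = 0.6313 - 4.3800 = -3.7487
[A] = e^(-3.7487) = 0.0235 M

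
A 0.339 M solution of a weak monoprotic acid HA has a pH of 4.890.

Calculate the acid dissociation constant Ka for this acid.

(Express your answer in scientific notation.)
K_a = 4.90e-10

[H⁺] = 10^(−pH) = 10^(−4.890) = 1.288e-05 M. For HA ⇌ H⁺ + A⁻, Ka = x²/(C − x) = (1.288e-05)²/(0.339 − 1.288e-05) = 4.90e-10.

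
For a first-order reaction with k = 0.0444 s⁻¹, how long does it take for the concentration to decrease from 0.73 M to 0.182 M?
31.28 s

From ln[A] = ln[A]₀ - k·t: t = ln([A]₀/[A])/k = ln(0.73/0.182)/0.0444 = ln(4.0110)/0.0444 = 1.3890/0.0444 = 31.28 s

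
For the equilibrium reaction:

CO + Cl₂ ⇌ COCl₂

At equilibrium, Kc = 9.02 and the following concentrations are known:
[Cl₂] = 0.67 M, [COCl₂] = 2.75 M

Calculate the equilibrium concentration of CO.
[CO] = 0.4550 M

Kc = ([COCl₂]) / ([CO] × [Cl₂]) = 9.02
[CO]^1 = (product terms)/(Kc · other reactant terms) = 2.75 / (9.02 · 0.67) = 0.45504
[CO] = 0.4550 M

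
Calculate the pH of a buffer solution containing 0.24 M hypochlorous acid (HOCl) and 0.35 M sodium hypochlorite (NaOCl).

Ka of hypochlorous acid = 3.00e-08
pH = 7.69

pKa = -log(3.00e-08) = 7.52. pH = pKa + log([A⁻]/[HA]) = 7.52 + log(0.35/0.24)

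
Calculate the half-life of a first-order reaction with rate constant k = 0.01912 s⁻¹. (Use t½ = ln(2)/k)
36.25 s

t½ = ln(2)/k = 0.6931/0.01912 = 36.25 s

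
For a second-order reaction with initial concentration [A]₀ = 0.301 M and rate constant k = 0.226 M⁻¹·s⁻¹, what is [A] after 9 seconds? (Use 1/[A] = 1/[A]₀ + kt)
0.1867 M

1/[A] = 1/[A]₀ + k·t = 1/0.301 + (0.226)·(9) = 3.3223 + 2.0340 = 5.3563
[A] = 1/5.3563 = 0.1867 M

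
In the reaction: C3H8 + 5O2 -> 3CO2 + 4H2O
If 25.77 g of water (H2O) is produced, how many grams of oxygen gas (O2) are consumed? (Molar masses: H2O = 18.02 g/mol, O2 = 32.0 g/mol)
Moles of H2O = 25.77 g ÷ 18.02 g/mol = 1.43008 mol
Mole ratio: 5 mol O2 / 4 mol H2O
Moles of O2 = 1.43008 × (5/4) = 1.7876 mol
Mass of O2 = 1.7876 mol × 32.0 g/mol = 57.2 g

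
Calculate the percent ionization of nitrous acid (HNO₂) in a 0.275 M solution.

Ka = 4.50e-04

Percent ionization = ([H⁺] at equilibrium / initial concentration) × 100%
Percent ionization = 3.96%

Let x = [H⁺]. Ka = x²/(C - x) ⇒ x² + (4.50e-04)x - (4.50e-04)(0.275) = 0. x = 1.0902e-02. Percent = (1.0902e-02/0.275) × 100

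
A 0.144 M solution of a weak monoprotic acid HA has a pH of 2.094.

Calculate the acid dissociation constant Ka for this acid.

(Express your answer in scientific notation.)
K_a = 4.77e-04

[H⁺] = 10^(−pH) = 10^(−2.094) = 8.054e-03 M. For HA ⇌ H⁺ + A⁻, Ka = x²/(C − x) = (8.054e-03)²/(0.144 − 8.054e-03) = 4.77e-04.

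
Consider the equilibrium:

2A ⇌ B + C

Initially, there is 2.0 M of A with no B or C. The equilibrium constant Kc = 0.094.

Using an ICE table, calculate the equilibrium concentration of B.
[B] = 0.380 M

ICE: [A] = 2.0 − 2x, [B] = [C] = x.
Kc = x²/(2.0 − 2x)² = 0.094 ⇒ √Kc = x/(2.0 − 2x).
x = √0.094·2.0/(1 + 2√0.094) = 0.30659·2.0/1.6132 = 0.38011.
[B] = x = 0.380 M.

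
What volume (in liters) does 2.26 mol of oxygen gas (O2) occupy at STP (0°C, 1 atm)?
At STP, 1 mol of gas occupies 22.4 L
Volume = 2.26 mol × 22.4 L/mol = 50.62 L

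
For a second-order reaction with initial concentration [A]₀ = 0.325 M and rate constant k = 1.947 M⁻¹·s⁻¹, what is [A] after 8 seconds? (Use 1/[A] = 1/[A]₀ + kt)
0.0536 M

1/[A] = 1/[A]₀ + k·t = 1/0.325 + (1.947)·(8) = 3.0769 + 15.5760 = 18.6529
[A] = 1/18.6529 = 0.0536 M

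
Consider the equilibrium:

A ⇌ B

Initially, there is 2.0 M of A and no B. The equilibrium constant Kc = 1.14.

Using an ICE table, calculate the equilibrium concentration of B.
[B] = 1.065 M

ICE: [A] = 2.0 − x, [B] = x.
Kc = x/(2.0 − x) = 1.14 ⇒ x = 1.14·2.0/(1 + 1.14) = 2.28/2.14 = 1.065.
[B] = x = 1.065 M.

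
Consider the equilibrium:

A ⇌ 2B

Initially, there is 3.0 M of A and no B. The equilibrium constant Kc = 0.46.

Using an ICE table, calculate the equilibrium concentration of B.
[B] = 1.065 M

ICE: [A] = 3.0 − x, [B] = 2x.
Kc = (2x)²/(3.0 − x) = 0.46 ⇒ 4x² + 0.46x − 1.38 = 0.
x = (−0.46 + √(0.46² + 4·4·1.38))/(2·4) = (−0.46 + √22.292)/8 = 0.53267.
[B] = 2x = 1.065 M.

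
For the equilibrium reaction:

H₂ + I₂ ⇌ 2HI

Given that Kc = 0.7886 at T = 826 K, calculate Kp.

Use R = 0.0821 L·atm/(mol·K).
K_p = 0.7886

Δn = (moles gaseous products) − (moles gaseous reactants) = 0
T = 826 K; RT = 0.0821 × 826 = 67.8146
Kp = Kc·(RT)^Δn = 0.7886 × (67.8146)^0 = 0.7886 × 1 = 0.7886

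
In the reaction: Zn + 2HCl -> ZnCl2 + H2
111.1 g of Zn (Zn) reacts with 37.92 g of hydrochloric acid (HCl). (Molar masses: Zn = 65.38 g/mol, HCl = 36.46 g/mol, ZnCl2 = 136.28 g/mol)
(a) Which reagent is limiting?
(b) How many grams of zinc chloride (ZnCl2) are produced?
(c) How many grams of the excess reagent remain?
(a) HCl, (b) 70.87 g, (c) 77.1 g

Moles of Zn = 111.1 g ÷ 65.38 g/mol = 1.6993 mol
Moles of HCl = 37.92 g ÷ 36.46 g/mol = 1.04004 mol
Moles ÷ coefficient: Zn: 1.6993/1 = 1.699, HCl: 1.04004/2 = 0.52
(a) HCl has the smaller value, so HCl is the limiting reagent.
(b) Moles of ZnCl2 = 1.04004 mol HCl × (1/2) = 0.520022 mol; mass = 0.520022 mol × 136.28 g/mol = 70.87 g
(c) Zn consumed = 1.04004 × (1/2) = 0.520022 mol; remaining = 1.6993 − 0.520022 = 1.17927 mol; mass = 1.17927 mol × 65.38 g/mol = 77.1 g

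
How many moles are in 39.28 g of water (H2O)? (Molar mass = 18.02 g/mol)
Moles = 39.28 g ÷ 18.02 g/mol = 2.18 mol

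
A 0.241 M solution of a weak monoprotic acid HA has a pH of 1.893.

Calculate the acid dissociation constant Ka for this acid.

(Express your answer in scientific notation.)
K_a = 7.17e-04

[H⁺] = 10^(−pH) = 10^(−1.893) = 1.279e-02 M. For HA ⇌ H⁺ + A⁻, Ka = x²/(C − x) = (1.279e-02)²/(0.241 − 1.279e-02) = 7.17e-04.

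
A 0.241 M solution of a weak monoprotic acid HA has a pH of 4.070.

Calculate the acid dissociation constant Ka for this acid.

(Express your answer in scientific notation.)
K_a = 3.01e-08

[H⁺] = 10^(−pH) = 10^(−4.070) = 8.511e-05 M. For HA ⇌ H⁺ + A⁻, Ka = x²/(C − x) = (8.511e-05)²/(0.241 − 8.511e-05) = 3.01e-08.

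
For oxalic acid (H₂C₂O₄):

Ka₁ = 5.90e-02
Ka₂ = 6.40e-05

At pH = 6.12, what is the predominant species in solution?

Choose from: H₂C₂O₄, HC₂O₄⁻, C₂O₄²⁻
C₂O₄²⁻

pKa1 = 1.23, pKa2 = 4.19. Each pKa is the crossover between adjacent species; pH = 6.12 lies in the region where C₂O₄²⁻ predominates.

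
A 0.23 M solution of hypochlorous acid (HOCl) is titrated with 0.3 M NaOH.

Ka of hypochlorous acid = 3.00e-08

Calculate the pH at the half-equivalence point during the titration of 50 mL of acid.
pH = pKa = 7.52

At the half-equivalence point, [HA] = [A⁻], so by Henderson–Hasselbalch pH = pKa + log(1) = pKa.
pKa = −log(3.00e-08) = 7.52.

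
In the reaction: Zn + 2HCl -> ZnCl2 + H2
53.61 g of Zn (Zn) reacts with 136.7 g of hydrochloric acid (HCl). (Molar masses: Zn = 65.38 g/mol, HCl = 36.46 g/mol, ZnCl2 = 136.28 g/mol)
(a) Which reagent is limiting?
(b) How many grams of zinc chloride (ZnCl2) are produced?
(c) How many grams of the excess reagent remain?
(a) Zn, (b) 111.7 g, (c) 76.91 g

Moles of Zn = 53.61 g ÷ 65.38 g/mol = 0.819976 mol
Moles of HCl = 136.7 g ÷ 36.46 g/mol = 3.74931 mol
Moles ÷ coefficient: Zn: 0.819976/1 = 0.82, HCl: 3.74931/2 = 1.875
(a) Zn has the smaller value, so Zn is the limiting reagent.
(b) Moles of ZnCl2 = 0.819976 mol Zn × (1/1) = 0.819976 mol; mass = 0.819976 mol × 136.28 g/mol = 111.7 g
(c) HCl consumed = 0.819976 × (2/1) = 1.63995 mol; remaining = 3.74931 − 1.63995 = 2.10936 mol; mass = 2.10936 mol × 36.46 g/mol = 76.91 g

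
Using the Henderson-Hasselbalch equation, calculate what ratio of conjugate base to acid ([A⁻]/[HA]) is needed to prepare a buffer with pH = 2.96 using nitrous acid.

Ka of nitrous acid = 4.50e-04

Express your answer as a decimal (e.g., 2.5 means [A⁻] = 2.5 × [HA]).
[A⁻]/[HA] = 0.410

pKa = −log(4.50e-04) = 3.3468. pH = pKa + log([A⁻]/[HA]). 2.96 = 3.3468 + log(ratio). log(ratio) = 2.96 − 3.3468 = -0.3868. ratio = 10^(-0.3868) = 0.410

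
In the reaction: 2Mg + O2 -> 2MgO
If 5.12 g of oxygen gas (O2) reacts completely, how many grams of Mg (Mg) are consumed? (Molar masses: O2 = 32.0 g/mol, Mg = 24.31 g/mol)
Moles of O2 = 5.12 g ÷ 32.0 g/mol = 0.16 mol
Mole ratio: 2 mol Mg / 1 mol O2
Moles of Mg = 0.16 × (2/1) = 0.32 mol
Mass of Mg = 0.32 mol × 24.31 g/mol = 7.779 g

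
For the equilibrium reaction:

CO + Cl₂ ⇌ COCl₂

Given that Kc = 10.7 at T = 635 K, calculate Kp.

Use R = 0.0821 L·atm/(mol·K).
K_p = 0.2052

Δn = (moles gaseous products) − (moles gaseous reactants) = -1
T = 635 K; RT = 0.0821 × 635 = 52.1335
Kp = Kc·(RT)^Δn = 10.7 × (52.1335)^-1 = 10.7 × 0.0191815 = 0.2052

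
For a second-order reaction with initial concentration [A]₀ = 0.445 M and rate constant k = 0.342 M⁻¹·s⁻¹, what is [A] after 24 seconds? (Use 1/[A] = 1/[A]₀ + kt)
0.0956 M

1/[A] = 1/[A]₀ + k·t = 1/0.445 + (0.342)·(24) = 2.2472 + 8.2080 = 10.4552
[A] = 1/10.4552 = 0.0956 M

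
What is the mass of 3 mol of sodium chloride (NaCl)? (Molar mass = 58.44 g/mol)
Mass = 3 mol × 58.44 g/mol = 175.3 g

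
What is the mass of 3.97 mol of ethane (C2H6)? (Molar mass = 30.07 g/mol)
Mass = 3.97 mol × 30.07 g/mol = 119.4 g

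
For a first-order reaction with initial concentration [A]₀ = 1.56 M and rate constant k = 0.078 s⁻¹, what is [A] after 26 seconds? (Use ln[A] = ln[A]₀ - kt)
0.2053 M

ln[A] = ln[A]₀ - k·t = ln(1.56) - (0.078)·(26) = 0.4447 - 2.0280 = -1.5833
[A] = e^(-1.5833) = 0.2053 M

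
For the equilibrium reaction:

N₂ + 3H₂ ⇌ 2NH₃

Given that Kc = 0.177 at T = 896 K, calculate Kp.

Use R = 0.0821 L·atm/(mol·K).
K_p = 3.27e-05

Δn = (moles gaseous products) − (moles gaseous reactants) = -2
T = 896 K; RT = 0.0821 × 896 = 73.5616
Kp = Kc·(RT)^Δn = 0.177 × (73.5616)^-2 = 0.177 × 0.000184798 = 3.27e-05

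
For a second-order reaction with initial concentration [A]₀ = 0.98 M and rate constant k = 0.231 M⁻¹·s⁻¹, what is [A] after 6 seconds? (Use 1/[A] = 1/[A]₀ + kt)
0.4156 M

1/[A] = 1/[A]₀ + k·t = 1/0.98 + (0.231)·(6) = 1.0204 + 1.3860 = 2.4064
[A] = 1/2.4064 = 0.4156 M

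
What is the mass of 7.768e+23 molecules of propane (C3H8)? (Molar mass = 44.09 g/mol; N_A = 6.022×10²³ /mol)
Moles = 7.768e+23 ÷ 6.022×10²³ = 1.28994 mol
Mass = 1.28994 mol × 44.09 g/mol = 56.87 g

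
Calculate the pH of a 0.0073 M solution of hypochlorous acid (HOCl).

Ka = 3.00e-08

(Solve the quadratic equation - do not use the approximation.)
pH = 4.83

x² + Ka×x - Ka×C = 0. Using quadratic formula: [H⁺] = 1.4784e-05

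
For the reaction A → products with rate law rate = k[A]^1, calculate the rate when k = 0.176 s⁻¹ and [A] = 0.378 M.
0.06653 M/s

rate = k·[A]^1 = 0.176·(0.378)^1 = 0.176·0.378 = 0.06653 M/s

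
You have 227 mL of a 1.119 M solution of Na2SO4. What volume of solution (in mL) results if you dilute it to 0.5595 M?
Using M₁V₁ = M₂V₂:
1.119 × 227 = 0.5595 × V₂
V₂ = (1.119 × 227) / 0.5595 = 454 mL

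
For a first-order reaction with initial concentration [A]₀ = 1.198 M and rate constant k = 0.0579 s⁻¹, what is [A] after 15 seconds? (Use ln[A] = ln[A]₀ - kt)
0.5027 M

ln[A] = ln[A]₀ - k·t = ln(1.198) - (0.0579)·(15) = 0.1807 - 0.8685 = -0.6878
[A] = e^(-0.6878) = 0.5027 M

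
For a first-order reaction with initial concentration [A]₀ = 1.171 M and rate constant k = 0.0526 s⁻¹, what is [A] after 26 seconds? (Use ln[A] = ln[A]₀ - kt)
0.2983 M

ln[A] = ln[A]₀ - k·t = ln(1.171) - (0.0526)·(26) = 0.1579 - 1.3676 = -1.2097
[A] = e^(-1.2097) = 0.2983 M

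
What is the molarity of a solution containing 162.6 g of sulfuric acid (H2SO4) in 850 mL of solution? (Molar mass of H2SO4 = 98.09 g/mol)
Moles of H2SO4 = 162.6 g ÷ 98.09 g/mol = 1.65766 mol
Volume = 850 mL = 0.85 L
Molarity = 1.65766 mol ÷ 0.85 L = 1.95 M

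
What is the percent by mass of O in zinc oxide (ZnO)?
Mass of O in formula = 16.0 × 1 = 16 g/mol
Molar mass = 81.38 g/mol
% O = (16/81.38) × 100% = 19.66%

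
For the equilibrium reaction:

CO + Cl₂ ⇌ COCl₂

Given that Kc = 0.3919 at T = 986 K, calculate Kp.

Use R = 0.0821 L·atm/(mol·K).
K_p = 0.0048

Δn = (moles gaseous products) − (moles gaseous reactants) = -1
T = 986 K; RT = 0.0821 × 986 = 80.9506
Kp = Kc·(RT)^Δn = 0.3919 × (80.9506)^-1 = 0.3919 × 0.0123532 = 0.0048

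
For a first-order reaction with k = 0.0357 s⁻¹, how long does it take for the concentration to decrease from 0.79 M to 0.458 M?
15.27 s

From ln[A] = ln[A]₀ - k·t: t = ln([A]₀/[A])/k = ln(0.79/0.458)/0.0357 = ln(1.7249)/0.0357 = 0.5452/0.0357 = 15.27 s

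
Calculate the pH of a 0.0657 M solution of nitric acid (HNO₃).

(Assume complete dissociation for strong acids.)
pH = 1.18

[H⁺] = 0.0657 M for strong acid. pH = -log[H⁺] = -log(0.0657)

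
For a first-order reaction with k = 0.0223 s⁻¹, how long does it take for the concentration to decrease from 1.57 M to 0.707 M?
35.78 s

From ln[A] = ln[A]₀ - k·t: t = ln([A]₀/[A])/k = ln(1.57/0.707)/0.0223 = ln(2.2207)/0.0223 = 0.7978/0.0223 = 35.78 s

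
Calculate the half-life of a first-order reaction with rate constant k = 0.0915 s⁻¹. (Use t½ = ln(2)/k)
7.58 s

t½ = ln(2)/k = 0.6931/0.0915 = 7.58 s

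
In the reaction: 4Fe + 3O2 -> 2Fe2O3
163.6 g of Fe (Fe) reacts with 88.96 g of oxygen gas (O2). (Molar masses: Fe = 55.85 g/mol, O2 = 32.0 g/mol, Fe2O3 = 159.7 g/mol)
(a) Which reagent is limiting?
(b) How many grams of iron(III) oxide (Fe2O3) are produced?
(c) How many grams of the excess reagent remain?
(a) Fe, (b) 233.9 g, (c) 18.66 g

Moles of Fe = 163.6 g ÷ 55.85 g/mol = 2.92927 mol
Moles of O2 = 88.96 g ÷ 32.0 g/mol = 2.78 mol
Moles ÷ coefficient: Fe: 2.92927/4 = 0.7323, O2: 2.78/3 = 0.9267
(a) Fe has the smaller value, so Fe is the limiting reagent.
(b) Moles of Fe2O3 = 2.92927 mol Fe × (2/4) = 1.46464 mol; mass = 1.46464 mol × 159.7 g/mol = 233.9 g
(c) O2 consumed = 2.92927 × (3/4) = 2.19696 mol; remaining = 2.78 − 2.19696 = 0.583044 mol; mass = 0.583044 mol × 32.0 g/mol = 18.66 g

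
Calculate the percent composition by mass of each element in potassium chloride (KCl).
K: 52.45%, Cl: 47.55%

Molar mass of KCl = 74.55 g/mol
% K = (1 × 39.1) / 74.55 × 100% = 39.1 / 74.55 × 100% = 52.45%
% Cl = (1 × 35.45) / 74.55 × 100% = 35.45 / 74.55 × 100% = 47.55%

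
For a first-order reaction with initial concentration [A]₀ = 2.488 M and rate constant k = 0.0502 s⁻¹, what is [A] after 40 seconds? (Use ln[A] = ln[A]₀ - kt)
0.3340 M

ln[A] = ln[A]₀ - k·t = ln(2.488) - (0.0502)·(40) = 0.9115 - 2.0080 = -1.0965
[A] = e^(-1.0965) = 0.3340 M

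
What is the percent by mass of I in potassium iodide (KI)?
Mass of I in formula = 126.9 × 1 = 126.9 g/mol
Molar mass = 166.0 g/mol
% I = (126.9/166.0) × 100% = 76.45%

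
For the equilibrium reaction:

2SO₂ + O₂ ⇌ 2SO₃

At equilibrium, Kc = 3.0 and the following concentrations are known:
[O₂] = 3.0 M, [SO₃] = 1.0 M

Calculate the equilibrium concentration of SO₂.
[SO₂] = 0.3333 M

Kc = ([SO₃]^2) / ([SO₂]^2 × [O₂]) = 3.0
[SO₂]^2 = (product terms)/(Kc · other reactant terms) = 1 / (3.0 · 3) = 0.11111
[SO₂] = (0.11111)^(1/2) = 0.3333 M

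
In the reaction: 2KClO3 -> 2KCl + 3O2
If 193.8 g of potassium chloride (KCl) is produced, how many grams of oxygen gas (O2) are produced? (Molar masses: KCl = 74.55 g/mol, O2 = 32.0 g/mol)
Moles of KCl = 193.8 g ÷ 74.55 g/mol = 2.5996 mol
Mole ratio: 3 mol O2 / 2 mol KCl
Moles of O2 = 2.5996 × (3/2) = 3.8994 mol
Mass of O2 = 3.8994 mol × 32.0 g/mol = 124.8 g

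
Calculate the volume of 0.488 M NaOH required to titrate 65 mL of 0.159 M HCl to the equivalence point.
V_{base} = 21.2 mL

At equivalence: moles acid = moles base.
moles HCl = 0.159 M × 0.065 L = 0.010335 mol
V_NaOH = 0.010335 mol ÷ 0.488 M = 0.02118 L = 21.2 mL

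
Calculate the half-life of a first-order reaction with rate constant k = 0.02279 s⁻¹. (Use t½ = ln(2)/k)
30.41 s

t½ = ln(2)/k = 0.6931/0.02279 = 30.41 s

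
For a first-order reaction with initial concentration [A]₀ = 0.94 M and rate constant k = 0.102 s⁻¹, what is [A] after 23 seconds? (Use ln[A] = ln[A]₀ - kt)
0.0900 M

ln[A] = ln[A]₀ - k·t = ln(0.94) - (0.102)·(23) = -0.0619 - 2.3460 = -2.4079
[A] = e^(-2.4079) = 0.0900 M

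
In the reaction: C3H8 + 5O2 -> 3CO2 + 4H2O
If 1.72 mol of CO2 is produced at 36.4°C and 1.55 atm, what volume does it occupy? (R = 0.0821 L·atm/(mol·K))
T = 36.4°C + 273.15 = 309.55 K
V = nRT/P = (1.72 × 0.0821 × 309.55) / 1.55
V = 28.20 L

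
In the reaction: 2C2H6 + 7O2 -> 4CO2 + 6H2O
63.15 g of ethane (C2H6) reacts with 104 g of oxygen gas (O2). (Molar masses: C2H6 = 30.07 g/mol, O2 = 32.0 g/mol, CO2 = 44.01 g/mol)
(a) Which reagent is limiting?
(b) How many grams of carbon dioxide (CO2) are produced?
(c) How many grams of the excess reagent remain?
(a) O2, (b) 81.73 g, (c) 35.23 g

Moles of C2H6 = 63.15 g ÷ 30.07 g/mol = 2.1001 mol
Moles of O2 = 104 g ÷ 32.0 g/mol = 3.25 mol
Moles ÷ coefficient: C2H6: 2.1001/2 = 1.05, O2: 3.25/7 = 0.4643
(a) O2 has the smaller value, so O2 is the limiting reagent.
(b) Moles of CO2 = 3.25 mol O2 × (4/7) = 1.85714 mol; mass = 1.85714 mol × 44.01 g/mol = 81.73 g
(c) C2H6 consumed = 3.25 × (2/7) = 0.928571 mol; remaining = 2.1001 − 0.928571 = 1.17153 mol; mass = 1.17153 mol × 30.07 g/mol = 35.23 g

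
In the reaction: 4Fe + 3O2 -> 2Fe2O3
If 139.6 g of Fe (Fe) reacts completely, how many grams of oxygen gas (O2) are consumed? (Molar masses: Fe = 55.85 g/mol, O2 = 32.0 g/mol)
Moles of Fe = 139.6 g ÷ 55.85 g/mol = 2.49955 mol
Mole ratio: 3 mol O2 / 4 mol Fe
Moles of O2 = 2.49955 × (3/4) = 1.87466 mol
Mass of O2 = 1.87466 mol × 32.0 g/mol = 59.99 g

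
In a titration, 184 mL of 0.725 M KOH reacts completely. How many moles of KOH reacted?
Moles = Molarity × Volume (L)
Moles = 0.725 M × 0.184 L = 0.1334 mol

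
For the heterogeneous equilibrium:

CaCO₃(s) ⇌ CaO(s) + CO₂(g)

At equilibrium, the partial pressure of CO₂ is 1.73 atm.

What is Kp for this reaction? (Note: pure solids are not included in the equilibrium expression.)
K_p = 1.73

Solids (CaCO₃, CaO) have activity 1 and are excluded.
Kp = P(CO₂) = 1.73.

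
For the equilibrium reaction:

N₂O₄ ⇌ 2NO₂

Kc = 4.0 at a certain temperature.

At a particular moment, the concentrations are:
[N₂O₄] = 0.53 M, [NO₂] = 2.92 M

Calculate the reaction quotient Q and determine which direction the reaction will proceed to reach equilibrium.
Q = 16.088, Q > K, reaction proceeds reverse (toward reactants)

Q = ([NO₂]^2) / ([N₂O₄])
  = ((2.92)^2) / ((0.53)) = 8.5264/0.53 = 16.09
Since Q = 16.09 > Kc = 4.0, the reaction proceeds reverse (toward reactants) to reach equilibrium.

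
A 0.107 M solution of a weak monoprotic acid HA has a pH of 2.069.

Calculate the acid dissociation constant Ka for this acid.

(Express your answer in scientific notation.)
K_a = 7.39e-04

[H⁺] = 10^(−pH) = 10^(−2.069) = 8.531e-03 M. For HA ⇌ H⁺ + A⁻, Ka = x²/(C − x) = (8.531e-03)²/(0.107 − 8.531e-03) = 7.39e-04.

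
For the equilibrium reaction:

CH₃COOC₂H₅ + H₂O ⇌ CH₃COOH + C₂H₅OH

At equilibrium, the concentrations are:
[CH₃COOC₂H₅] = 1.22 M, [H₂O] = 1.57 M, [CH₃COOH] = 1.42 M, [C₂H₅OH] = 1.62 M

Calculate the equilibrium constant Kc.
K_c = 1.2010

Kc = ([CH₃COOH] × [C₂H₅OH]) / ([CH₃COOC₂H₅] × [H₂O])
   = ((1.42)·(1.62)) / ((1.22)·(1.57))
   = 2.3004 / 1.9154 = 1.2010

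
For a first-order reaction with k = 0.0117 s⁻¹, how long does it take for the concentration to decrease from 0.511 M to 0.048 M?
202.15 s

From ln[A] = ln[A]₀ - k·t: t = ln([A]₀/[A])/k = ln(0.511/0.048)/0.0117 = ln(10.6458)/0.0117 = 2.3652/0.0117 = 202.15 s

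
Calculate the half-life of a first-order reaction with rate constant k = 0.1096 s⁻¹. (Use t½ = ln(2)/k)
6.32 s

t½ = ln(2)/k = 0.6931/0.1096 = 6.32 s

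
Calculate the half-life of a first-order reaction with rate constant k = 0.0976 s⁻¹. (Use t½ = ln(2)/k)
7.10 s

t½ = ln(2)/k = 0.6931/0.0976 = 7.10 s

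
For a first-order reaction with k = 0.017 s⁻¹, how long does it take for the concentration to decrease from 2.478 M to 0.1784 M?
154.78 s

From ln[A] = ln[A]₀ - k·t: t = ln([A]₀/[A])/k = ln(2.478/0.1784)/0.017 = ln(13.8901)/0.017 = 2.6312/0.017 = 154.78 s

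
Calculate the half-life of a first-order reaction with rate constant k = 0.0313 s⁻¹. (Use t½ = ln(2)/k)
22.15 s

t½ = ln(2)/k = 0.6931/0.0313 = 22.15 s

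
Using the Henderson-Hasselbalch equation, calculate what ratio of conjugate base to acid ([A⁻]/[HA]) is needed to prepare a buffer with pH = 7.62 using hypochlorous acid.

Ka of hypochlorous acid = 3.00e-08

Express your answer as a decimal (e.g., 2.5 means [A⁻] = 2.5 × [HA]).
[A⁻]/[HA] = 1.251

pKa = −log(3.00e-08) = 7.5229. pH = pKa + log([A⁻]/[HA]). 7.62 = 7.5229 + log(ratio). log(ratio) = 7.62 − 7.5229 = 0.0971. ratio = 10^(0.0971) = 1.251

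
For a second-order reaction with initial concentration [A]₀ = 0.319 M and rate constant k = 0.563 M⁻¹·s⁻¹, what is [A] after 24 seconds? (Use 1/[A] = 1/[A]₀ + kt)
0.0601 M

1/[A] = 1/[A]₀ + k·t = 1/0.319 + (0.563)·(24) = 3.1348 + 13.5120 = 16.6468
[A] = 1/16.6468 = 0.0601 M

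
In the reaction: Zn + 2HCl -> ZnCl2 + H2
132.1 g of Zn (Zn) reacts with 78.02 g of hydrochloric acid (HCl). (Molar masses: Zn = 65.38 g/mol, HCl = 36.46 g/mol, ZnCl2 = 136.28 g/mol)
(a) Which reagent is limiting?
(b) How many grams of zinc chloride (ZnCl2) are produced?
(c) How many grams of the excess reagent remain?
(a) HCl, (b) 145.8 g, (c) 62.15 g

Moles of Zn = 132.1 g ÷ 65.38 g/mol = 2.0205 mol
Moles of HCl = 78.02 g ÷ 36.46 g/mol = 2.13988 mol
Moles ÷ coefficient: Zn: 2.0205/1 = 2.02, HCl: 2.13988/2 = 1.07
(a) HCl has the smaller value, so HCl is the limiting reagent.
(b) Moles of ZnCl2 = 2.13988 mol HCl × (1/2) = 1.06994 mol; mass = 1.06994 mol × 136.28 g/mol = 145.8 g
(c) Zn consumed = 2.13988 × (1/2) = 1.06994 mol; remaining = 2.0205 − 1.06994 = 0.950556 mol; mass = 0.950556 mol × 65.38 g/mol = 62.15 g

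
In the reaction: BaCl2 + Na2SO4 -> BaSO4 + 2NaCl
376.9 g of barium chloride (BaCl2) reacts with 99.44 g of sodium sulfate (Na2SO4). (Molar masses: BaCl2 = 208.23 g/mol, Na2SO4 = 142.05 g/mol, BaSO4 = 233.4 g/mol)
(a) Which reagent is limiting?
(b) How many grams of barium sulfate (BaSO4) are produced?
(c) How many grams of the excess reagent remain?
(a) Na2SO4, (b) 163.4 g, (c) 231.1 g

Moles of BaCl2 = 376.9 g ÷ 208.23 g/mol = 1.81002 mol
Moles of Na2SO4 = 99.44 g ÷ 142.05 g/mol = 0.700035 mol
Moles ÷ coefficient: BaCl2: 1.81002/1 = 1.81, Na2SO4: 0.700035/1 = 0.7
(a) Na2SO4 has the smaller value, so Na2SO4 is the limiting reagent.
(b) Moles of BaSO4 = 0.700035 mol Na2SO4 × (1/1) = 0.700035 mol; mass = 0.700035 mol × 233.4 g/mol = 163.4 g
(c) BaCl2 consumed = 0.700035 × (1/1) = 0.700035 mol; remaining = 1.81002 − 0.700035 = 1.10998 mol; mass = 1.10998 mol × 208.23 g/mol = 231.1 g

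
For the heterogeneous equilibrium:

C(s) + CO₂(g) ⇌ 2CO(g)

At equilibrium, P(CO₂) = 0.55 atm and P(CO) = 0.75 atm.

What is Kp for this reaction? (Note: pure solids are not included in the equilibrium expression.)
K_p = 1.023

Solid C is excluded.
Kp = P(CO)²/P(CO₂) = (0.75)²/0.55 = 0.5625/0.55 = 1.023.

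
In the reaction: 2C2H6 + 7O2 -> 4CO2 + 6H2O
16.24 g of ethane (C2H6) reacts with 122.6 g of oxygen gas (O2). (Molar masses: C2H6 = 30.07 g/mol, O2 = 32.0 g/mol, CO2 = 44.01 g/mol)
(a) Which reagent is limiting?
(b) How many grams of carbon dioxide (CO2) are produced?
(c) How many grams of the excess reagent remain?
(a) C2H6, (b) 47.54 g, (c) 62.11 g

Moles of C2H6 = 16.24 g ÷ 30.07 g/mol = 0.540073 mol
Moles of O2 = 122.6 g ÷ 32.0 g/mol = 3.83125 mol
Moles ÷ coefficient: C2H6: 0.540073/2 = 0.27, O2: 3.83125/7 = 0.5473
(a) C2H6 has the smaller value, so C2H6 is the limiting reagent.
(b) Moles of CO2 = 0.540073 mol C2H6 × (4/2) = 1.08015 mol; mass = 1.08015 mol × 44.01 g/mol = 47.54 g
(c) O2 consumed = 0.540073 × (7/2) = 1.89026 mol; remaining = 3.83125 − 1.89026 = 1.94099 mol; mass = 1.94099 mol × 32.0 g/mol = 62.11 g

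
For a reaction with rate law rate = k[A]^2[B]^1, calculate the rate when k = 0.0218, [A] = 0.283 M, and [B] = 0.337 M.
0.0005884 M/s

rate = k·[A]^2·[B]^1 = 0.0218·(0.283)^2·(0.337)^1 = 0.0218·0.080089·0.337 = 0.0005884 M/s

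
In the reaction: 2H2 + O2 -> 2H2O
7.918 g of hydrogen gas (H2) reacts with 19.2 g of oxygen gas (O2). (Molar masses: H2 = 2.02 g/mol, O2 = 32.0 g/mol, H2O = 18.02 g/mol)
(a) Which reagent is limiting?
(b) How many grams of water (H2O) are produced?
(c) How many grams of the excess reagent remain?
(a) O2, (b) 21.62 g, (c) 5.494 g

Moles of H2 = 7.918 g ÷ 2.02 g/mol = 3.9198 mol
Moles of O2 = 19.2 g ÷ 32.0 g/mol = 0.6 mol
Moles ÷ coefficient: H2: 3.9198/2 = 1.96, O2: 0.6/1 = 0.6
(a) O2 has the smaller value, so O2 is the limiting reagent.
(b) Moles of H2O = 0.6 mol O2 × (2/1) = 1.2 mol; mass = 1.2 mol × 18.02 g/mol = 21.62 g
(c) H2 consumed = 0.6 × (2/1) = 1.2 mol; remaining = 3.9198 − 1.2 = 2.7198 mol; mass = 2.7198 mol × 2.02 g/mol = 5.494 g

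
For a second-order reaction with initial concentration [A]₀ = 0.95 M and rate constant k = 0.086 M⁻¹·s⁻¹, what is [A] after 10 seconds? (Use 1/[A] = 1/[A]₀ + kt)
0.5228 M

1/[A] = 1/[A]₀ + k·t = 1/0.95 + (0.086)·(10) = 1.0526 + 0.8600 = 1.9126
[A] = 1/1.9126 = 0.5228 M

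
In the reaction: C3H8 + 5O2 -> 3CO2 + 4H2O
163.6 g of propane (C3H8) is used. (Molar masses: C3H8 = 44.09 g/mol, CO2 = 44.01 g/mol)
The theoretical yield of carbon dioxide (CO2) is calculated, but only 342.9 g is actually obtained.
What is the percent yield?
Moles of C3H8 = 163.6 g ÷ 44.09 g/mol = 3.71059 mol
Mole ratio: 3 mol CO2 / 1 mol C3H8
Moles of CO2 = 3.71059 × (3/1) = 11.1318 mol
Theoretical yield = 11.1318 mol × 44.01 g/mol = 489.91 g
Actual yield = 342.9 g
Percent yield = (342.9 / 489.91) × 100% = 70.0%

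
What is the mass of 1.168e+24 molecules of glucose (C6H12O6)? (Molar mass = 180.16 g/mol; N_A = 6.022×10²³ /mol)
Moles = 1.168e+24 ÷ 6.022×10²³ = 1.93955 mol
Mass = 1.93955 mol × 180.16 g/mol = 349.4 g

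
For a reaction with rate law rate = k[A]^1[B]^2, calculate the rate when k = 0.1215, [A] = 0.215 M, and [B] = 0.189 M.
0.0009331 M/s

rate = k·[A]^1·[B]^2 = 0.1215·(0.215)^1·(0.189)^2 = 0.1215·0.215·0.035721 = 0.0009331 M/s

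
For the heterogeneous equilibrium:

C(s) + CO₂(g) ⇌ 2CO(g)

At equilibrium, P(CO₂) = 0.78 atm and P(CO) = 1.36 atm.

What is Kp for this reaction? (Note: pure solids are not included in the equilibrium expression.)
K_p = 2.371

Solid C is excluded.
Kp = P(CO)²/P(CO₂) = (1.36)²/0.78 = 1.85/0.78 = 2.371.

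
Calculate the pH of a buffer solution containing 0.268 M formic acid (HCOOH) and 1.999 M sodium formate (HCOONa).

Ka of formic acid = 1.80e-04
pH = 4.62

pKa = -log(1.80e-04) = 3.74. pH = pKa + log([A⁻]/[HA]) = 3.74 + log(1.999/0.268)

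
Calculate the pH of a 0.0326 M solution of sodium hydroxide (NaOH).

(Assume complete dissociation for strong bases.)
pH = 12.51

[OH⁻] = 0.0326 M for strong base. pOH = -log[OH⁻] = 1.49, pH = 14 - pOH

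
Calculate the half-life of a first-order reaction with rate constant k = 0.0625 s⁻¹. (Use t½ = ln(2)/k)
11.09 s

t½ = ln(2)/k = 0.6931/0.0625 = 11.09 s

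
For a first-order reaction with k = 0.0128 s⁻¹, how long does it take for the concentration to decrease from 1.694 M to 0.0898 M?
229.47 s

From ln[A] = ln[A]₀ - k·t: t = ln([A]₀/[A])/k = ln(1.694/0.0898)/0.0128 = ln(18.8641)/0.0128 = 2.9373/0.0128 = 229.47 s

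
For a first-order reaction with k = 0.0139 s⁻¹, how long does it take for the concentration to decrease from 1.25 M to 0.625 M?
49.87 s

From ln[A] = ln[A]₀ - k·t: t = ln([A]₀/[A])/k = ln(1.25/0.625)/0.0139 = ln(2.0000)/0.0139 = 0.6931/0.0139 = 49.87 s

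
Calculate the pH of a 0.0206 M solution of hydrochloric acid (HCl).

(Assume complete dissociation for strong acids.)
pH = 1.69

[H⁺] = 0.0206 M for strong acid. pH = -log[H⁺] = -log(0.0206)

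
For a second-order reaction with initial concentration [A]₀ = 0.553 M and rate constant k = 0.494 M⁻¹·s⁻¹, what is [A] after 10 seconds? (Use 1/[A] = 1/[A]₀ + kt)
0.1482 M

1/[A] = 1/[A]₀ + k·t = 1/0.553 + (0.494)·(10) = 1.8083 + 4.9400 = 6.7483
[A] = 1/6.7483 = 0.1482 M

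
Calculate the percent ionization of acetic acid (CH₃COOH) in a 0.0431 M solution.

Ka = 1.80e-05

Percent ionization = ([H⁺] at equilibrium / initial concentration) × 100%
Percent ionization = 2.02%

Let x = [H⁺]. Ka = x²/(C - x) ⇒ x² + (1.80e-05)x - (1.80e-05)(0.0431) = 0. x = 8.7184e-04. Percent = (8.7184e-04/0.0431) × 100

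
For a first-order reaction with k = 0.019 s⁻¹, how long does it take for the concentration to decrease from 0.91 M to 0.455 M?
36.48 s

From ln[A] = ln[A]₀ - k·t: t = ln([A]₀/[A])/k = ln(0.91/0.455)/0.019 = ln(2.0000)/0.019 = 0.6931/0.019 = 36.48 s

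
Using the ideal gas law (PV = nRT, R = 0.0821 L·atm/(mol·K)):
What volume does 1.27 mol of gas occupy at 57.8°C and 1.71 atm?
T = 57.8°C + 273.15 = 330.95 K
V = nRT/P = (1.27 × 0.0821 × 330.95) / 1.71
V = 20.18 L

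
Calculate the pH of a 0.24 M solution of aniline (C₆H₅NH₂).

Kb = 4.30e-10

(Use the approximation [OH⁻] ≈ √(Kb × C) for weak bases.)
pH = 9.01

[OH⁻] = √(Kb × C) = √(4.30e-10 × 0.24) = 1.0159e-05. pOH = 4.99, pH = 14 - pOH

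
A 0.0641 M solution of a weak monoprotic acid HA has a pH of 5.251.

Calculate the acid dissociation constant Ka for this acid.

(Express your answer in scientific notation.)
K_a = 4.91e-10

[H⁺] = 10^(−pH) = 10^(−5.251) = 5.610e-06 M. For HA ⇌ H⁺ + A⁻, Ka = x²/(C − x) = (5.610e-06)²/(0.0641 − 5.610e-06) = 4.91e-10.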